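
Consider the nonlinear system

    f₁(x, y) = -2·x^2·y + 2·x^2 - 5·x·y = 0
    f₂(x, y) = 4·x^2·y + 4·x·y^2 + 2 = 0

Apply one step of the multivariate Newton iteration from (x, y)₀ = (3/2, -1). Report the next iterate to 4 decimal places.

(1.0816, -0.2177)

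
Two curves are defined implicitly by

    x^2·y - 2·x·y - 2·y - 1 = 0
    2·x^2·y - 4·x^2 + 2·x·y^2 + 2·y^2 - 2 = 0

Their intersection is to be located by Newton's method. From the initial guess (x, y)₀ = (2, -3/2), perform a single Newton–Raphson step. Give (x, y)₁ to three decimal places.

At (2, -3/2): F = (2.000, -16.500).
Jacobian J = [[2·x·y - 2·y, x^2 - 2·x - 2], [4·x·y - 8·x + 2·y^2, 2·x^2 + 4·x·y + 4·y]].
At the point, J = [[-3.000, -2.000], [-23.500, -10.000]] (det J = -17.000).
Solving J·Δ = −F gives Δ = (-3.118, 5.676).
Then the next iterate is (x, y)₁ = (-1.118, 4.176).

(-1.118, 4.176)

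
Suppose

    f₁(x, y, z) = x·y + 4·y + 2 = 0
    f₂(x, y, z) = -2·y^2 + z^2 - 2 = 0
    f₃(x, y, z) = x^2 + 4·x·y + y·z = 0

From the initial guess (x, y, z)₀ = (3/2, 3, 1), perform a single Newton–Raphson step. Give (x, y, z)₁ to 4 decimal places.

(25.2167, -13.3000, -87.3000)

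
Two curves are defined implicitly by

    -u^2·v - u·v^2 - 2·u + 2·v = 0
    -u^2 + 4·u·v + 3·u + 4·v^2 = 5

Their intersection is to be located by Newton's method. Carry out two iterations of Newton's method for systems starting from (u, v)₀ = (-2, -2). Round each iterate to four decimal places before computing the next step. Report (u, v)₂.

(-0.7884, -1.1030)

At (-2, -2): F = (16.0000, 17.0000).
Jacobian J = [[-2·u·v - v^2 - 2, -u^2 - 2·u·v + 2], [-2·u + 4·v + 3, 4·u + 8·v]].
At the point, J = [[-14.0000, -10.0000], [-1.0000, -24.0000]] (det J = 326.0000).
Solving J·Δ = −F gives Δ = (0.6564, 0.6810).
Then the next iterate is (u, v)₁ = (-1.3436, -1.3190).
Round to (-1.3436, -1.3190) and repeat: F = (4.767882, 3.211817), J = [[-7.284178, -3.349678], [0.4112, -15.9264]].
Δ = (0.5552, 0.2160), so (u, v)₂ = (-0.7884, -1.1030).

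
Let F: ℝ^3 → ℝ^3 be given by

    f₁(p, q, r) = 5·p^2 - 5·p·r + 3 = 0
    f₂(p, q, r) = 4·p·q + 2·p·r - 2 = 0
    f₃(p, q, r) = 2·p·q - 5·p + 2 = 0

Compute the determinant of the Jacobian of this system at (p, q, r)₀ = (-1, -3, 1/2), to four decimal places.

-60.0000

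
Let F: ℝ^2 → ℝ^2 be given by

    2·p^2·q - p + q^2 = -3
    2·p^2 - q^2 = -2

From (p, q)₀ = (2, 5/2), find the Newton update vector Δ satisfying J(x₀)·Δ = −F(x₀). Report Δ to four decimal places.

(-0.9296, -0.7374)

At (2, 5/2): F = (27.2500, 3.7500).
Jacobian J = [[4·p·q - 1, 2·p^2 + 2·q], [4·p, -2·q]].
At the point, J = [[19.0000, 13.0000], [8.0000, -5.0000]] (det J = -199.0000).
Solving J·Δ = −F gives Δ = (-0.9296, -0.7374).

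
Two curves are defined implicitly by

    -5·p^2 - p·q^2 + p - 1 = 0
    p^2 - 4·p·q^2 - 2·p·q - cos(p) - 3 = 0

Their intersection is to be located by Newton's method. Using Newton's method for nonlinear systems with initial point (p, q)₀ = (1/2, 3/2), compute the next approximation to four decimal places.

(0.2968, 0.4300)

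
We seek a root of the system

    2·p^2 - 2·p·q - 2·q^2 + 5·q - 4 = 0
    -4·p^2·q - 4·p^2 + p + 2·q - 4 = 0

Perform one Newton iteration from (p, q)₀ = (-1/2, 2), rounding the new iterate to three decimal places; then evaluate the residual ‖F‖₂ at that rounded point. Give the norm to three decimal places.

1.939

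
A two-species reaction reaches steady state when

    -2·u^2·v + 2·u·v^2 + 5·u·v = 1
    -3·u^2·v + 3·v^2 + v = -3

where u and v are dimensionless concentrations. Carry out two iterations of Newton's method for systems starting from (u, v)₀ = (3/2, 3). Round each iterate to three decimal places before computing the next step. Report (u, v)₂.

(1.245, 0.637)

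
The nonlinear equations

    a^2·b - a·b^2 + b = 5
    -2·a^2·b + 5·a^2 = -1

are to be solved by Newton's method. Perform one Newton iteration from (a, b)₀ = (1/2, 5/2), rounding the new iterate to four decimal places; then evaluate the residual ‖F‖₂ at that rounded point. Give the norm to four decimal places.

40.7922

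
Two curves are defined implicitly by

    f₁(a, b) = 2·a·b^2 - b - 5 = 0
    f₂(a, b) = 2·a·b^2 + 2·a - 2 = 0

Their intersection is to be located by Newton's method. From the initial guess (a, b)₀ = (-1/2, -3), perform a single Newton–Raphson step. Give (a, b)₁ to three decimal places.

At (-1/2, -3): F = (-11.000, -12.000).
Jacobian J = [[2·b^2, 4·a·b - 1], [2·b^2 + 2, 4·a·b]].
At the point, J = [[18.000, 5.000], [20.000, 6.000]] (det J = 8.000).
Solving J·Δ = −F gives Δ = (0.750, -0.500).
Then the next iterate is (a, b)₁ = (0.250, -3.500).

(0.250, -3.500)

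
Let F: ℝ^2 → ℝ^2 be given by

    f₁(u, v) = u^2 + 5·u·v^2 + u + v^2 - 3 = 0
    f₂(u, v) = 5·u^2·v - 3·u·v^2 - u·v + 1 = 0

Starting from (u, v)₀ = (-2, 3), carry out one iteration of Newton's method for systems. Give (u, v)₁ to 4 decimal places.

(-1.2665, 2.0520)

At (-2, 3): F = (-82.0000, 121.0000).
Jacobian J = [[2·u + 5·v^2 + 1, 10·u·v + 2·v], [10·u·v - 3·v^2 - v, 5·u^2 - 6·u·v - u]].
At the point, J = [[42.0000, -54.0000], [-90.0000, 58.0000]] (det J = -2424.0000).
Solving J·Δ = −F gives Δ = (0.7335, -0.9480).
Then the next iterate is (u, v)₁ = (-1.2665, 2.0520).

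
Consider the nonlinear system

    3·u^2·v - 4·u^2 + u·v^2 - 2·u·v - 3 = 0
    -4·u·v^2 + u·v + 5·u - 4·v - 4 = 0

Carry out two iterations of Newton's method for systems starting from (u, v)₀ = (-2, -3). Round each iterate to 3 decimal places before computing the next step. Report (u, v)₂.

At (-2, -3): F = (-85.000, 76.000).
Jacobian J = [[6·u·v - 8·u + v^2 - 2·v, 3·u^2 + 2·u·v - 2·u], [-4·v^2 + v + 5, -8·u·v + u - 4]].
At the point, J = [[67.000, 28.000], [-34.000, -54.000]] (det J = -2666.000).
Solving J·Δ = −F gives Δ = (0.923, 0.826).
Then the next iterate is (u, v)₁ = (-1.077, -2.174).
Round to (-1.077, -2.174) and repeat: F = (-24.97777, 22.01320), J = [[31.73866, 10.31658], [-16.07910, -23.80818]].
Δ = (0.623, 0.504), so (u, v)₂ = (-0.454, -1.670).

(-0.454, -1.670)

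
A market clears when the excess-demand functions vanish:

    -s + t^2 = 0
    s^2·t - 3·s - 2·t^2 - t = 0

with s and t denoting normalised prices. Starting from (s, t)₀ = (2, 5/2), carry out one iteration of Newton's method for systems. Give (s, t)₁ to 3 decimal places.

At (2, 5/2): F = (4.250, -11.000).
Jacobian J = [[-1, 2·t], [2·s·t - 3, s^2 - 4·t - 1]].
At the point, J = [[-1.000, 5.000], [7.000, -7.000]] (det J = -28.000).
Solving J·Δ = −F gives Δ = (0.902, -0.670).
Then the next iterate is (s, t)₁ = (2.902, 1.830).

(2.902, 1.830)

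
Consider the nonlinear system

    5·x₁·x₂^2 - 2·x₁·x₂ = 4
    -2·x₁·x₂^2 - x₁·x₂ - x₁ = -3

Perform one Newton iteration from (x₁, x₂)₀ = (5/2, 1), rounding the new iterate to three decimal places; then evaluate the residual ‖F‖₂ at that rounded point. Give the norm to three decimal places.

3.486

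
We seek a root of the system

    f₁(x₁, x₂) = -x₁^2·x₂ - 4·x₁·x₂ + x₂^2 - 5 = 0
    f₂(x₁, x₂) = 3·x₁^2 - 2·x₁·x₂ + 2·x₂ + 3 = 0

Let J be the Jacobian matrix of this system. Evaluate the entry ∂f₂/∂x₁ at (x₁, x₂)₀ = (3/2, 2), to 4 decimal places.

∂f₂/∂x₁ = 6·x₁ - 2·x₂.
At (3/2, 2) this is 5.0000.

5.0000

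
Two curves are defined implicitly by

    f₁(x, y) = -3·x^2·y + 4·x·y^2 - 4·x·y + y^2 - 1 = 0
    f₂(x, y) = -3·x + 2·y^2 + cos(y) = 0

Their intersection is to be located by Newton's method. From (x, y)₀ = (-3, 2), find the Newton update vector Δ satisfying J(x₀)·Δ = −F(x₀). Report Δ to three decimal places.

(-3.309, -3.739)

At (-3, 2): F = (-75.000, 16.58385).
Jacobian J = [[-6·x·y + 4·y^2 - 4·y, -3·x^2 + 8·x·y - 4·x + 2·y], [-3, 4·y - sin(y)]].
At the point, J = [[44.000, -59.000], [-3.000, 7.09070]] (det J = 134.99091).
Solving J·Δ = −F gives Δ = (-3.309, -3.739).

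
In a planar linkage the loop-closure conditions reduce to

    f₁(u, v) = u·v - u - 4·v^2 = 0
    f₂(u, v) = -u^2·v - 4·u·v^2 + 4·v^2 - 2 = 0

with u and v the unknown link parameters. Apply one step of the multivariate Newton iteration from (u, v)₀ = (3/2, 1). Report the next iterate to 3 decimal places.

At (3/2, 1): F = (-4.000, -6.250).
Jacobian J = [[v - 1, u - 8·v], [-2·u·v - 4·v^2, -u^2 - 8·u·v + 8·v]].
At the point, J = [[0.000, -6.500], [-7.000, -6.250]] (det J = -45.500).
Solving J·Δ = −F gives Δ = (-0.343, -0.615).
Then the next iterate is (u, v)₁ = (1.157, 0.385).

(1.157, 0.385)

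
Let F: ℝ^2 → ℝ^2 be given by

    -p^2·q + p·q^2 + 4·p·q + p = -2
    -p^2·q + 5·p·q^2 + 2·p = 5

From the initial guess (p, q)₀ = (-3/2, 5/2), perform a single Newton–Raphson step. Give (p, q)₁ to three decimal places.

(-0.857, 1.637)

At (-3/2, 5/2): F = (-29.500, -60.500).
Jacobian J = [[-2·p·q + q^2 + 4·q + 1, -p^2 + 2·p·q + 4·p], [-2·p·q + 5·q^2 + 2, -p^2 + 10·p·q]].
At the point, J = [[24.750, -15.750], [40.750, -39.750]] (det J = -342.000).
Solving J·Δ = −F gives Δ = (0.643, -0.863).
Then the next iterate is (p, q)₁ = (-0.857, 1.637).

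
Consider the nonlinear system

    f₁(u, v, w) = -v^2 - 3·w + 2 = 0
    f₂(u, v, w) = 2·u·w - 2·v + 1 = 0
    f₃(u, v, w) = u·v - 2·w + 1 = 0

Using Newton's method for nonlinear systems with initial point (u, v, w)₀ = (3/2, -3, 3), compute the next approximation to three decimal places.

At (3/2, -3, 3): F = (-16.000, 16.000, -9.500).
Jacobian J = [[0, -2·v, -3], [2·w, -2, 2·u], [v, u, -2]].
At the point, J = [[0.000, 6.000, -3.000], [6.000, -2.000, 3.000], [-3.000, 1.500, -2.000]] (det J = 9.000).
Solving J·Δ = −F gives Δ = (-1.556, 2.333, -0.667).
Then the next iterate is (u, v, w)₁ = (-0.056, -0.667, 2.333).

(-0.056, -0.667, 2.333)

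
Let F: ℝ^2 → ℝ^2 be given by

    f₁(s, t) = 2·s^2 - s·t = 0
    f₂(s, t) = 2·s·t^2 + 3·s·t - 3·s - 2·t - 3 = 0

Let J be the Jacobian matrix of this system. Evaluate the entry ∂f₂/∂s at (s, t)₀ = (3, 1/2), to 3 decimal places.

-1.000

∂f₂/∂s = 2·t^2 + 3·t - 3.
At (3, 1/2) this is -1.000.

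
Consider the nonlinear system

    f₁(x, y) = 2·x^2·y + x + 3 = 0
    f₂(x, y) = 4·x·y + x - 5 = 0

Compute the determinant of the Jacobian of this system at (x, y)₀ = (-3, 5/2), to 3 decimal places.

J = [[4·x·y + 1, 2·x^2], [4·y + 1, 4·x]].
At the point, J = [[-29.000, 18.000], [11.000, -12.000]].
det J = 150.000.

150.000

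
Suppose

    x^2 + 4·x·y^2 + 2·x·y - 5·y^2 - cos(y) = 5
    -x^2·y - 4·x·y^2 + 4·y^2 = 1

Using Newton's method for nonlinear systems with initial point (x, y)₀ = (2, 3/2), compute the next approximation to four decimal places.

(2.8057, -0.2553)

At (2, 3/2): F = (11.679263, -16.0000).
Jacobian J = [[2·x + 4·y^2 + 2·y, 8·x·y + 2·x - 10·y + sin(y)], [-2·x·y - 4·y^2, -x^2 - 8·x·y + 8·y]].
At the point, J = [[16.0000, 13.997495], [-15.0000, -16.0000]] (det J = -46.037575).
Solving J·Δ = −F gives Δ = (0.8057, -1.7553).
Then the next iterate is (x, y)₁ = (2.8057, -0.2553).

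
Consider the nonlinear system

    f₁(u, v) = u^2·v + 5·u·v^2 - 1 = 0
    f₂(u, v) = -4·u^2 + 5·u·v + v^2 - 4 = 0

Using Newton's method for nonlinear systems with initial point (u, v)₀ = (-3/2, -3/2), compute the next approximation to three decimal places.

(-0.738, -1.126)

At (-3/2, -3/2): F = (-21.250, 0.500).
Jacobian J = [[2·u·v + 5·v^2, u^2 + 10·u·v], [-8·u + 5·v, 5·u + 2·v]].
At the point, J = [[15.750, 24.750], [4.500, -10.500]] (det J = -276.750).
Solving J·Δ = −F gives Δ = (0.762, 0.374).
Then the next iterate is (u, v)₁ = (-0.738, -1.126).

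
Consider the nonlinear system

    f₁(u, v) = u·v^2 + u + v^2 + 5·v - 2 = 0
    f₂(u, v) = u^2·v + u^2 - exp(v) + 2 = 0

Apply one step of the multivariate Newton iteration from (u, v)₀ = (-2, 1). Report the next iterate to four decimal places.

(-1.1776, 0.4517)

At (-2, 1): F = (0.0000, 7.281718).
Jacobian J = [[v^2 + 1, 2·u·v + 2·v + 5], [2·u·v + 2·u, u^2 - exp(v)]].
At the point, J = [[2.0000, 3.0000], [-8.0000, 1.281718]] (det J = 26.563436).
Solving J·Δ = −F gives Δ = (0.8224, -0.5483).
Then the next iterate is (u, v)₁ = (-1.1776, 0.4517).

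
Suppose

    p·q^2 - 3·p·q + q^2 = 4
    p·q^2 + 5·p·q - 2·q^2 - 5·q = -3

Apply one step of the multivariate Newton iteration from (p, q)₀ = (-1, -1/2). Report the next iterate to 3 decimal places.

At (-1, -1/2): F = (-5.500, 7.250).
Jacobian J = [[q^2 - 3·q, 2·p·q - 3·p + 2·q], [q^2 + 5·q, 2·p·q + 5·p - 4·q - 5]].
At the point, J = [[1.750, 3.000], [-2.250, -7.000]] (det J = -5.500).
Solving J·Δ = −F gives Δ = (3.045, 0.057).
Then the next iterate is (p, q)₁ = (2.045, -0.443).

(2.045, -0.443)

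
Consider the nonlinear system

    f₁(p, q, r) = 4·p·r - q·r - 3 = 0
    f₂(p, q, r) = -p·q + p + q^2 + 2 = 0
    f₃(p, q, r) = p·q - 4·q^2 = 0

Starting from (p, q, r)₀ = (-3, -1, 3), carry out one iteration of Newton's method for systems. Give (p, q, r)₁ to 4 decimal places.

(-1.7273, -0.5455, 0.9917)

At (-3, -1, 3): F = (-36.0000, -3.0000, -1.0000).
Jacobian J = [[4·r, -r, 4·p - q], [-q + 1, -p + 2·q, 0], [q, p - 8·q, 0]].
At the point, J = [[12.0000, -3.0000, -11.0000], [2.0000, 1.0000, 0.0000], [-1.0000, 5.0000, 0.0000]] (det J = -121.0000).
Solving J·Δ = −F gives Δ = (1.2727, 0.4545, -2.0083).
Then the next iterate is (p, q, r)₁ = (-1.7273, -0.5455, 0.9917).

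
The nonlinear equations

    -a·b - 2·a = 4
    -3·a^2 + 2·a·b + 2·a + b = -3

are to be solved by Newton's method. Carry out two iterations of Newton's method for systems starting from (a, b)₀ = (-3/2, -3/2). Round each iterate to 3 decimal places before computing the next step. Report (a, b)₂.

(-0.819, 4.842)

At (-3/2, -3/2): F = (-3.250, -3.750).
Jacobian J = [[-b - 2, -a], [-6·a + 2·b + 2, 2·a + 1]].
At the point, J = [[-0.500, 1.500], [8.000, -2.000]] (det J = -11.000).
Solving J·Δ = −F gives Δ = (1.102, 2.534).
Then the next iterate is (a, b)₁ = (-0.398, 1.034).
Round to (-0.398, 1.034) and repeat: F = (-2.79247, 1.93972), J = [[-3.034, 0.398], [6.456, 0.204]].
Δ = (-0.421, 3.808), so (a, b)₂ = (-0.819, 4.842).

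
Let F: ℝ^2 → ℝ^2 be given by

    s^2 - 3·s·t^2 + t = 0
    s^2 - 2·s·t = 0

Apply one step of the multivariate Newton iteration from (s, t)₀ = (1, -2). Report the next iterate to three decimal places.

(0.328, -1.517)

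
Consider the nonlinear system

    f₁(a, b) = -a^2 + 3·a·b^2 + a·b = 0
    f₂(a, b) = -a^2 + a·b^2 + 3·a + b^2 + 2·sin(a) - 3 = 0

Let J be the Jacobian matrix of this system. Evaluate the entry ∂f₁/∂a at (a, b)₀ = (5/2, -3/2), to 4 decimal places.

0.2500

∂f₁/∂a = -2·a + 3·b^2 + b.
At (5/2, -3/2) this is 0.2500.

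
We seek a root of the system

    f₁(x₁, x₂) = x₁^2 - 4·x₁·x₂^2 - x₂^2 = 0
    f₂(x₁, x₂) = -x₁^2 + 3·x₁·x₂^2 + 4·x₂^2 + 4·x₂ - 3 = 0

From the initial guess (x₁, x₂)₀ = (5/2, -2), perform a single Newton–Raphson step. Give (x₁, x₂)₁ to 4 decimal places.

(0.4188, -1.6623)

At (5/2, -2): F = (-37.7500, 28.7500).
Jacobian J = [[2·x₁ - 4·x₂^2, -8·x₁·x₂ - 2·x₂], [-2·x₁ + 3·x₂^2, 6·x₁·x₂ + 8·x₂ + 4]].
At the point, J = [[-11.0000, 44.0000], [7.0000, -42.0000]] (det J = 154.0000).
Solving J·Δ = −F gives Δ = (-2.0812, 0.3377).
Then the next iterate is (x₁, x₂)₁ = (0.4188, -1.6623).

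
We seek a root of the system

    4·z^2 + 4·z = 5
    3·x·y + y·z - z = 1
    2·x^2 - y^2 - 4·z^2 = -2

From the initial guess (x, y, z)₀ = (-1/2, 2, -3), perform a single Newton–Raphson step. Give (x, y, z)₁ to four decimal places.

(-1.7712, -1.0394, -2.0500)

At (-1/2, 2, -3): F = (19.0000, -7.0000, -37.5000).
Jacobian J = [[0, 0, 8·z + 4], [3·y, 3·x + z, y - 1], [4·x, -2·y, -8·z]].
At the point, J = [[0.0000, 0.0000, -20.0000], [6.0000, -4.5000, 1.0000], [-2.0000, -4.0000, 24.0000]] (det J = 660.0000).
Solving J·Δ = −F gives Δ = (-1.2712, -3.0394, 0.9500).
Then the next iterate is (x, y, z)₁ = (-1.7712, -1.0394, -2.0500).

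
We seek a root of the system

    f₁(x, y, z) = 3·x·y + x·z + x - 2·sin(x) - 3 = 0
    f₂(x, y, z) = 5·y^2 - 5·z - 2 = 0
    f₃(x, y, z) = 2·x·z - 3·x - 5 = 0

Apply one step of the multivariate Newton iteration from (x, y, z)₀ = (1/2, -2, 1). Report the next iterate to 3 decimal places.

(-0.263, -2.534, 5.737)

At (1/2, -2, 1): F = (-5.95885, 13.000, -5.500).
Jacobian J = [[3·y + z - 2·cos(x) + 1, 3·x, x], [0, 10·y, -5], [2·z - 3, 0, 2·x]].
At the point, J = [[-5.75517, 1.500, 0.500], [0.000, -20.000, -5.000], [-1.000, 0.000, 1.000]] (det J = 112.60330).
Solving J·Δ = −F gives Δ = (-0.763, -0.534, 4.737).
Then the next iterate is (x, y, z)₁ = (-0.263, -2.534, 5.737).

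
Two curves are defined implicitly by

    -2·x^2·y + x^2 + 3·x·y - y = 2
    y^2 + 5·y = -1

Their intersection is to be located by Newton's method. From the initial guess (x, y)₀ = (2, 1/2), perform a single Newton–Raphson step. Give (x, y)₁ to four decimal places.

(0.4167, -0.1250)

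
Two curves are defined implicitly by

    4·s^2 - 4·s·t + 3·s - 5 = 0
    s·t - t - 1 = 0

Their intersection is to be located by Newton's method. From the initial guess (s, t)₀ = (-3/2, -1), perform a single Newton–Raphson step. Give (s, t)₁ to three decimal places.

(-1.892, -0.243)

At (-3/2, -1): F = (-6.500, 1.500).
Jacobian J = [[8·s - 4·t + 3, -4·s], [t, s - 1]].
At the point, J = [[-5.000, 6.000], [-1.000, -2.500]] (det J = 18.500).
Solving J·Δ = −F gives Δ = (-0.392, 0.757).
Then the next iterate is (s, t)₁ = (-1.892, -0.243).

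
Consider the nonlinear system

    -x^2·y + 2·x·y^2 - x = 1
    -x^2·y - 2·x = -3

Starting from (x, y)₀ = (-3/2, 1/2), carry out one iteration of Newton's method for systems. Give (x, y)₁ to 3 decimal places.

(4.385, 1.359)

At (-3/2, 1/2): F = (-1.375, 4.875).
Jacobian J = [[-2·x·y + 2·y^2 - 1, -x^2 + 4·x·y], [-2·x·y - 2, -x^2]].
At the point, J = [[1.000, -5.250], [-0.500, -2.250]] (det J = -4.875).
Solving J·Δ = −F gives Δ = (5.885, 0.859).
Then the next iterate is (x, y)₁ = (4.385, 1.359).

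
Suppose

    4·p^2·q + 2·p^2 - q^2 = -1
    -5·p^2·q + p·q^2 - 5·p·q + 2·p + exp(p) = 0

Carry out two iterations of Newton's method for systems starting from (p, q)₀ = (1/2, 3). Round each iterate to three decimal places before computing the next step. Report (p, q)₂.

(0.292, 1.294)

At (1/2, 3): F = (-4.500, -4.10128).
Jacobian J = [[8·p·q + 4·p, 4·p^2 - 2·q], [-10·p·q + q^2 - 5·q + exp(p) + 2, -5·p^2 + 2·p·q - 5·p]].
At the point, J = [[14.000, -5.000], [-17.35128, -0.750]] (det J = -97.25639).
Solving J·Δ = −F gives Δ = (-0.176, -1.393).
Then the next iterate is (p, q)₁ = (0.324, 1.607).
Round to (0.324, 1.607) and repeat: F = (-0.69771, -0.57946), J = [[5.46134, -2.79410], [-7.27658, -1.10354]].
Δ = (-0.032, -0.313), so (p, q)₂ = (0.292, 1.294).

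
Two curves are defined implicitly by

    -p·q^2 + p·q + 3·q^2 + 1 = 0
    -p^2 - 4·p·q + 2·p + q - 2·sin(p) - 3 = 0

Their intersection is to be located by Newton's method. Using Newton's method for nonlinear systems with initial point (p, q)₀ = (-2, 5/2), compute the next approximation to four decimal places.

(-0.4382, 1.5699)

At (-2, 5/2): F = (27.2500, 13.318595).
Jacobian J = [[-q^2 + q, -2·p·q + p + 6·q], [-2·p - 4·q - 2·cos(p) + 2, -4·p + 1]].
At the point, J = [[-3.7500, 23.0000], [-3.167706, 9.0000]] (det J = 39.107246).
Solving J·Δ = −F gives Δ = (1.5618, -0.9301).
Then the next iterate is (p, q)₁ = (-0.4382, 1.5699).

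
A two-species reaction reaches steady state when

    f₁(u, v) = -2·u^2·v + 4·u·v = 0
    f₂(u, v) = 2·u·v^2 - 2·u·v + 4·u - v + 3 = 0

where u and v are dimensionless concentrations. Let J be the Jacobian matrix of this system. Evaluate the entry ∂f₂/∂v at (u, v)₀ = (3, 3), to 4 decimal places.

29.0000

∂f₂/∂v = 4·u·v - 2·u - 1.
At (3, 3) this is 29.0000.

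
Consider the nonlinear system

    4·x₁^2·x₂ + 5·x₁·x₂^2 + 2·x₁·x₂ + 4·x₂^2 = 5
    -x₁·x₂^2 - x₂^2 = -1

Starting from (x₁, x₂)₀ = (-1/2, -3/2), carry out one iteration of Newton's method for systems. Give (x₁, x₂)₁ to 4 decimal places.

(-0.2333, -1.0167)

At (-1/2, -3/2): F = (-1.6250, -0.1250).
Jacobian J = [[8·x₁·x₂ + 5·x₂^2 + 2·x₂, 4·x₁^2 + 10·x₁·x₂ + 2·x₁ + 8·x₂], [-x₂^2, -2·x₁·x₂ - 2·x₂]].
At the point, J = [[14.2500, -4.5000], [-2.2500, 1.5000]] (det J = 11.2500).
Solving J·Δ = −F gives Δ = (0.2667, 0.4833).
Then the next iterate is (x₁, x₂)₁ = (-0.2333, -1.0167).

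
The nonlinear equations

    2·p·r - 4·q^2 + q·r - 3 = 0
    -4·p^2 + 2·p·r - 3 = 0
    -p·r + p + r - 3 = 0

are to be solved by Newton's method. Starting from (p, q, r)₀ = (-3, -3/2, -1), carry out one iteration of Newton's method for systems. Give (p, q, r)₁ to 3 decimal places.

(-1.080, 0.308, 0.540)

At (-3, -3/2, -1): F = (-4.500, -33.000, -10.000).
Jacobian J = [[2·r, -8·q + r, 2·p + q], [-8·p + 2·r, 0, 2·p], [-r + 1, 0, -p + 1]].
At the point, J = [[-2.000, 11.000, -7.500], [22.000, 0.000, -6.000], [2.000, 0.000, 4.000]] (det J = -1100.000).
Solving J·Δ = −F gives Δ = (1.920, 1.808, 1.540).
Then the next iterate is (p, q, r)₁ = (-1.080, 0.308, 0.540).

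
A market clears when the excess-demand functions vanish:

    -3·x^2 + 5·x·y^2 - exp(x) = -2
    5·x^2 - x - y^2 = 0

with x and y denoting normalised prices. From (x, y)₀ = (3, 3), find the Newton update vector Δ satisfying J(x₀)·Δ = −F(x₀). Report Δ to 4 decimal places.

At (3, 3): F = (89.914463, 33.0000).
Jacobian J = [[-6·x + 5·y^2 - exp(x), 10·x·y], [10·x - 1, -2·y]].
At the point, J = [[6.914463, 90.0000], [29.0000, -6.0000]] (det J = -2651.486778).
Solving J·Δ = −F gives Δ = (-1.3236, -0.8974).

(-1.3236, -0.8974)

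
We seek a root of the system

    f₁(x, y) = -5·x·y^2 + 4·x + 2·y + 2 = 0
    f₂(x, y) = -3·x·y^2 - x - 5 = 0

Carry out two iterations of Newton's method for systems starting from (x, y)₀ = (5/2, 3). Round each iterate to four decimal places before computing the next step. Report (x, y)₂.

At (5/2, 3): F = (-94.5000, -75.0000).
Jacobian J = [[-5·y^2 + 4, -10·x·y + 2], [-3·y^2 - 1, -6·x·y]].
At the point, J = [[-41.0000, -73.0000], [-28.0000, -45.0000]] (det J = -199.0000).
Solving J·Δ = −F gives Δ = (-6.1432, 2.1558).
Then the next iterate is (x, y)₁ = (-3.6432, 5.1558).
Round to (-3.6432, 5.1558) and repeat: F = (481.961497, 289.176818), J = [[-128.911368, 189.836106], [-80.746821, 112.701663]].
Δ = (0.7228, -2.0480), so (x, y)₂ = (-2.9204, 3.1078).

(-2.9204, 3.1078)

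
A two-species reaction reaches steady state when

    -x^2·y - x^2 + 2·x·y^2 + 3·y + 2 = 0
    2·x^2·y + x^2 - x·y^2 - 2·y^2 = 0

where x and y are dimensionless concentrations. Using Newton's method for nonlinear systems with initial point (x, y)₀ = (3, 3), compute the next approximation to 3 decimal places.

(2.033, 1.840)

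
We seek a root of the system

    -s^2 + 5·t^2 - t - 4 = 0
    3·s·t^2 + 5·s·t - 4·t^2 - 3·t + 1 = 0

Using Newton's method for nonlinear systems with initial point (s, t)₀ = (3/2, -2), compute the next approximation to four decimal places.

At (3/2, -2): F = (15.7500, -6.0000).
Jacobian J = [[-2·s, 10·t - 1], [3·t^2 + 5·t, 6·s·t + 5·s - 8·t - 3]].
At the point, J = [[-3.0000, -21.0000], [2.0000, 2.5000]] (det J = 34.5000).
Solving J·Δ = −F gives Δ = (2.5109, 0.3913).
Then the next iterate is (s, t)₁ = (4.0109, -1.6087).

(4.0109, -1.6087)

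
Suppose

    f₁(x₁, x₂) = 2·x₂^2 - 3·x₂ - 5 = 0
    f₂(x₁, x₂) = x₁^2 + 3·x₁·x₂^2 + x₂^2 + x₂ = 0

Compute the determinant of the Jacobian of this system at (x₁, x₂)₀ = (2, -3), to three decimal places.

J = [[0, 4·x₂ - 3], [2·x₁ + 3·x₂^2, 6·x₁·x₂ + 2·x₂ + 1]].
At the point, J = [[0.000, -15.000], [31.000, -41.000]].
det J = 465.000.

465.000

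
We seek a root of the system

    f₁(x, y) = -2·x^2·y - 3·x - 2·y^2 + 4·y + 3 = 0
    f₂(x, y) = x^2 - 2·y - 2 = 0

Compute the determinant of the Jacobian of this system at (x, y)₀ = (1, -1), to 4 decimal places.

J = [[-4·x·y - 3, -2·x^2 - 4·y + 4], [2·x, -2]].
At the point, J = [[1.0000, 6.0000], [2.0000, -2.0000]].
det J = -14.0000.

-14.0000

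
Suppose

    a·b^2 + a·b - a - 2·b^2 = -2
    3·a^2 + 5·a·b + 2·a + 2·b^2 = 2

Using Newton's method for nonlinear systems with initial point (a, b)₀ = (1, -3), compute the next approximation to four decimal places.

(-1.5000, 0.3571)

At (1, -3): F = (-11.0000, 6.0000).
Jacobian J = [[b^2 + b - 1, 2·a·b + a - 4·b], [6·a + 5·b + 2, 5·a + 4·b]].
At the point, J = [[5.0000, 7.0000], [-7.0000, -7.0000]] (det J = 14.0000).
Solving J·Δ = −F gives Δ = (-2.5000, 3.3571).
Then the next iterate is (a, b)₁ = (-1.5000, 0.3571).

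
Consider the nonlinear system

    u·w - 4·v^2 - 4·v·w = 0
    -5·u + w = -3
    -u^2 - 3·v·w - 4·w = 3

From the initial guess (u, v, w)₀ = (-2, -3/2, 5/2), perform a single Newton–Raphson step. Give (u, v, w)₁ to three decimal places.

(0.666, -0.990, 0.329)

At (-2, -3/2, 5/2): F = (1.000, 15.500, -5.750).
Jacobian J = [[w, -8·v - 4·w, u - 4·v], [-5, 0, 1], [-2·u, -3·w, -3·v - 4]].
At the point, J = [[2.500, 2.000, 4.000], [-5.000, 0.000, 1.000], [4.000, -7.500, 0.500]] (det J = 181.750).
Solving J·Δ = −F gives Δ = (2.666, 0.510, -2.171).
Then the next iterate is (u, v, w)₁ = (0.666, -0.990, 0.329).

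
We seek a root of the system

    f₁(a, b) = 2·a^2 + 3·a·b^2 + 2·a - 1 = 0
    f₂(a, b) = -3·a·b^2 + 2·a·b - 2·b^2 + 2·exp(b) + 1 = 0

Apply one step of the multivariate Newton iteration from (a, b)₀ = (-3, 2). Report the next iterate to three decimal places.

(-1.953, 1.364)

At (-3, 2): F = (-25.000, 31.77811).
Jacobian J = [[4·a + 3·b^2 + 2, 6·a·b], [-3·b^2 + 2·b, -6·a·b + 2·a - 4·b + 2·exp(b)]].
At the point, J = [[2.000, -36.000], [-8.000, 36.77811]] (det J = -214.44378).
Solving J·Δ = −F gives Δ = (1.047, -0.636).
Then the next iterate is (a, b)₁ = (-1.953, 1.364).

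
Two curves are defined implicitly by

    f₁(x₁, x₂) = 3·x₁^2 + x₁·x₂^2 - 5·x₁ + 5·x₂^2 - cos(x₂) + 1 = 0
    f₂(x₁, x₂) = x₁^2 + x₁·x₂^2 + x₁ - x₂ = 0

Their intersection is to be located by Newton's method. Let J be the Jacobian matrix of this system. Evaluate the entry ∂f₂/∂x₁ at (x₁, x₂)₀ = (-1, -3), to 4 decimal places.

8.0000

∂f₂/∂x₁ = 2·x₁ + x₂^2 + 1.
At (-1, -3) this is 8.0000.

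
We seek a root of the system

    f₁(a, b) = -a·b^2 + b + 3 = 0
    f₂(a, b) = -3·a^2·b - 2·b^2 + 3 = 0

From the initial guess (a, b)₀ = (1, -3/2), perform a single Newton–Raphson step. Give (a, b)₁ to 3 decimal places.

(0.667, -1.500)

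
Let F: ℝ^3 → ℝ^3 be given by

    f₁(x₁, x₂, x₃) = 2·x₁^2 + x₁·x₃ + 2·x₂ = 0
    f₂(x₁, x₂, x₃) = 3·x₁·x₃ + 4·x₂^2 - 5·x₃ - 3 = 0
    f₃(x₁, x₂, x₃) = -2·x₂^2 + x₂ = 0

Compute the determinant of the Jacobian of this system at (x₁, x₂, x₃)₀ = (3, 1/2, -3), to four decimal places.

63.0000

J = [[4·x₁ + x₃, 2, x₁], [3·x₃, 8·x₂, 3·x₁ - 5], [0, -4·x₂ + 1, 0]].
At the point, J = [[9.0000, 2.0000, 3.0000], [-9.0000, 4.0000, 4.0000], [0.0000, -1.0000, 0.0000]].
det J = 63.0000.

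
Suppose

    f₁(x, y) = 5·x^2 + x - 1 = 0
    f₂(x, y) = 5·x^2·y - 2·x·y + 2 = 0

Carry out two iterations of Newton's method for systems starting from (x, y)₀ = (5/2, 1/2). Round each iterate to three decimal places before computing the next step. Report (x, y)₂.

At (5/2, 1/2): F = (32.750, 15.125).
Jacobian J = [[10·x + 1, 0], [10·x·y - 2·y, 5·x^2 - 2·x]].
At the point, J = [[26.000, 0.000], [11.500, 26.250]] (det J = 682.500).
Solving J·Δ = −F gives Δ = (-1.260, -0.024).
Then the next iterate is (x, y)₁ = (1.240, 0.476).
Round to (1.240, 0.476) and repeat: F = (7.928, 4.47901), J = [[13.400, 0.000], [4.95040, 5.208]].
Δ = (-0.592, -0.298), so (x, y)₂ = (0.648, 0.178).

(0.648, 0.178)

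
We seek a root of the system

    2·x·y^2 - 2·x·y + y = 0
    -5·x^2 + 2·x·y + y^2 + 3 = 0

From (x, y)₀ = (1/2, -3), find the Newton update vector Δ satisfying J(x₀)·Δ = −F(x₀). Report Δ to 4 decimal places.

(0.0081, 1.5323)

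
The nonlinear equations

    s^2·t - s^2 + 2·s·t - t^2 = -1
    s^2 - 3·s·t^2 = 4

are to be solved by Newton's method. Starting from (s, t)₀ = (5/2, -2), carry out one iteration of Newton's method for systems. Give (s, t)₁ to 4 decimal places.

(1.3574, -1.3416)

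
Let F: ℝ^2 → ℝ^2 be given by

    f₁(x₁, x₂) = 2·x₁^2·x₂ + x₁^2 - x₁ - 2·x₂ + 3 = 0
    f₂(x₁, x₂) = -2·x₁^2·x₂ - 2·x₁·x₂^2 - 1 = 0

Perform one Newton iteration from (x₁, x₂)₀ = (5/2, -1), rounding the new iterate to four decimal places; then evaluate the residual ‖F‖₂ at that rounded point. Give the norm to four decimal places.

0.9426

At (5/2, -1): F = (-3.7500, 6.5000).
Jacobian J = [[4·x₁·x₂ + 2·x₁ - 1, 2·x₁^2 - 2], [-4·x₁·x₂ - 2·x₂^2, -2·x₁^2 - 4·x₁·x₂]].
At the point, J = [[-6.0000, 10.5000], [8.0000, -2.5000]] (det J = -69.0000).
Solving J·Δ = −F gives Δ = (-0.8533, -0.1304).
Then the next iterate is (x₁, x₂)₁ = (1.6467, -1.1304).
Re-evaluating at (1.6467, -1.1304): F = (0.195288, 0.922112), so ‖F‖₂ = 0.9426.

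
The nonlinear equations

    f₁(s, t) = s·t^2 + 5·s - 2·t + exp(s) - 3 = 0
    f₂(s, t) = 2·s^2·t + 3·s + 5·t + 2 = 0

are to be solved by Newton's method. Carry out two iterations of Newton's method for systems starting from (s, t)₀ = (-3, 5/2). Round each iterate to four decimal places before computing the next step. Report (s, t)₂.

(0.4490, -0.6546)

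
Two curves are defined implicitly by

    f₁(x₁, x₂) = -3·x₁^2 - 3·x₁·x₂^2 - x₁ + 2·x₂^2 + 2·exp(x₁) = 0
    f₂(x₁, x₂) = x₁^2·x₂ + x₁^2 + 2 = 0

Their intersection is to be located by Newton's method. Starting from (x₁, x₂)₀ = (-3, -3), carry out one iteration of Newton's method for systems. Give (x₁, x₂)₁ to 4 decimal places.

At (-3, -3): F = (75.099574, -16.0000).
Jacobian J = [[-6·x₁ - 3·x₂^2 + 2·exp(x₁) - 1, -6·x₁·x₂ + 4·x₂], [2·x₁·x₂ + 2·x₁, x₁^2]].
At the point, J = [[-9.900426, -66.0000], [12.0000, 9.0000]] (det J = 702.896167).
Solving J·Δ = −F gives Δ = (0.5408, 1.0568).
Then the next iterate is (x₁, x₂)₁ = (-2.4592, -1.9432).

(-2.4592, -1.9432)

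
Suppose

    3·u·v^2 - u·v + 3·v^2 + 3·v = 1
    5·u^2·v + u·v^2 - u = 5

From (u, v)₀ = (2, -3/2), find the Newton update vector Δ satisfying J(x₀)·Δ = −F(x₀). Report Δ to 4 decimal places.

(-0.9438, 0.3832)

At (2, -3/2): F = (17.7500, -32.5000).
Jacobian J = [[3·v^2 - v, 6·u·v - u + 6·v + 3], [10·u·v + v^2 - 1, 5·u^2 + 2·u·v]].
At the point, J = [[8.2500, -26.0000], [-28.7500, 14.0000]] (det J = -632.0000).
Solving J·Δ = −F gives Δ = (-0.9438, 0.3832).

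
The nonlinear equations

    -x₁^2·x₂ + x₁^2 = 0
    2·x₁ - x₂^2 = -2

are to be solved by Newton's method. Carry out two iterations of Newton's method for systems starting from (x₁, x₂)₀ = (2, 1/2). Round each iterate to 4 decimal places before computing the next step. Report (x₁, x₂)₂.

At (2, 1/2): F = (2.0000, 5.7500).
Jacobian J = [[-2·x₁·x₂ + 2·x₁, -x₁^2], [2, -2·x₂]].
At the point, J = [[2.0000, -4.0000], [2.0000, -1.0000]] (det J = 6.0000).
Solving J·Δ = −F gives Δ = (-3.5000, -1.2500).
Then the next iterate is (x₁, x₂)₁ = (-1.5000, -0.7500).
Round to (-1.5000, -0.7500) and repeat: F = (3.9375, -1.5625), J = [[-5.2500, -2.2500], [2.0000, 1.5000]].
Δ = (0.7083, 0.0972), so (x₁, x₂)₂ = (-0.7917, -0.6528).

(-0.7917, -0.6528)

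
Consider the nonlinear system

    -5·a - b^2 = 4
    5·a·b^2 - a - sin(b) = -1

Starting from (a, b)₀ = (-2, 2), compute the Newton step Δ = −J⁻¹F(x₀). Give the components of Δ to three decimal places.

(0.843, -0.553)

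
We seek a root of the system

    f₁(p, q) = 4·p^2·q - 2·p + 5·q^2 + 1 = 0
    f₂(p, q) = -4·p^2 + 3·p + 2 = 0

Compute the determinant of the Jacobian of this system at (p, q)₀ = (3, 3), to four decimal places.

J = [[8·p·q - 2, 4·p^2 + 10·q], [-8·p + 3, 0]].
At the point, J = [[70.0000, 66.0000], [-21.0000, 0.0000]].
det J = 1386.0000.

1386.0000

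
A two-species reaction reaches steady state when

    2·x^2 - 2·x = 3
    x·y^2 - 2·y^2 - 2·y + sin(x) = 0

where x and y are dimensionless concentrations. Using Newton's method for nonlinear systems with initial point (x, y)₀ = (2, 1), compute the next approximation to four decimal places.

(1.8333, 0.4060)

At (2, 1): F = (1.0000, -1.090703).
Jacobian J = [[4·x - 2, 0], [y^2 + cos(x), 2·x·y - 4·y - 2]].
At the point, J = [[6.0000, 0.0000], [0.583853, -2.0000]] (det J = -12.0000).
Solving J·Δ = −F gives Δ = (-0.1667, -0.5940).
Then the next iterate is (x, y)₁ = (1.8333, 0.4060).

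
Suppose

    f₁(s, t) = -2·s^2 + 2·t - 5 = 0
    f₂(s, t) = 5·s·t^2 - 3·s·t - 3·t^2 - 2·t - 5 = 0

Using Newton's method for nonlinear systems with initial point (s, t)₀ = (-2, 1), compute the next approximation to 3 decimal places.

At (-2, 1): F = (-11.000, -14.000).
Jacobian J = [[-4·s, 2], [5·t^2 - 3·t, 10·s·t - 3·s - 6·t - 2]].
At the point, J = [[8.000, 2.000], [2.000, -22.000]] (det J = -180.000).
Solving J·Δ = −F gives Δ = (1.500, -0.500).
Then the next iterate is (s, t)₁ = (-0.500, 0.500).

(-0.500, 0.500)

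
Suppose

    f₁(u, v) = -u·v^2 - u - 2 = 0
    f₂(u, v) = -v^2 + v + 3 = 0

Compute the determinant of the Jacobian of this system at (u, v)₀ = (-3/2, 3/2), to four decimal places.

J = [[-v^2 - 1, -2·u·v], [0, -2·v + 1]].
At the point, J = [[-3.2500, 4.5000], [0.0000, -2.0000]].
det J = 6.5000.

6.5000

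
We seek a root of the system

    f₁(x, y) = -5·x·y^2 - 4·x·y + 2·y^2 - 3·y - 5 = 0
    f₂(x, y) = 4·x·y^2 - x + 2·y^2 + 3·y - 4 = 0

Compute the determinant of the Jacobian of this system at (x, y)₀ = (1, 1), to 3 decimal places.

-96.000

J = [[-5·y^2 - 4·y, -10·x·y - 4·x + 4·y - 3], [4·y^2 - 1, 8·x·y + 4·y + 3]].
At the point, J = [[-9.000, -13.000], [3.000, 15.000]].
det J = -96.000.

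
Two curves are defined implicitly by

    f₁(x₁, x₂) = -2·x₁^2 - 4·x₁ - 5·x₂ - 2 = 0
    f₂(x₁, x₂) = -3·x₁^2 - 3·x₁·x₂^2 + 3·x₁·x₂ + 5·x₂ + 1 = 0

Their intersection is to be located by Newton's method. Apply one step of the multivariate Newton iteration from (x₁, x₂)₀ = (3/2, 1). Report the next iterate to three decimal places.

(1.250, -2.000)

At (3/2, 1): F = (-17.500, -0.750).
Jacobian J = [[-4·x₁ - 4, -5], [-6·x₁ - 3·x₂^2 + 3·x₂, -6·x₁·x₂ + 3·x₁ + 5]].
At the point, J = [[-10.000, -5.000], [-9.000, 0.500]] (det J = -50.000).
Solving J·Δ = −F gives Δ = (-0.250, -3.000).
Then the next iterate is (x₁, x₂)₁ = (1.250, -2.000).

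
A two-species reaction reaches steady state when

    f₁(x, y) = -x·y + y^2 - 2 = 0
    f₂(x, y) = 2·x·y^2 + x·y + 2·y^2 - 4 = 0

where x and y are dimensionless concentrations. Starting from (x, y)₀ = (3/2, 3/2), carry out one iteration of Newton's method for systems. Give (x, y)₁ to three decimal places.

At (3/2, 3/2): F = (-2.000, 9.500).
Jacobian J = [[-y, -x + 2·y], [2·y^2 + y, 4·x·y + x + 4·y]].
At the point, J = [[-1.500, 1.500], [6.000, 16.500]] (det J = -33.750).
Solving J·Δ = −F gives Δ = (-1.400, -0.067).
Then the next iterate is (x, y)₁ = (0.100, 1.433).

(0.100, 1.433)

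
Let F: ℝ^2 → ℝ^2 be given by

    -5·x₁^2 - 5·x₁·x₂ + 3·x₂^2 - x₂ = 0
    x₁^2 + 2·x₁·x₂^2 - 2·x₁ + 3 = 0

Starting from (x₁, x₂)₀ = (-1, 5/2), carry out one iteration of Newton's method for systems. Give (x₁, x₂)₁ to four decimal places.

(-1.8352, 1.1401)

At (-1, 5/2): F = (23.7500, -6.5000).
Jacobian J = [[-10·x₁ - 5·x₂, -5·x₁ + 6·x₂ - 1], [2·x₁ + 2·x₂^2 - 2, 4·x₁·x₂]].
At the point, J = [[-2.5000, 19.0000], [8.5000, -10.0000]] (det J = -136.5000).
Solving J·Δ = −F gives Δ = (-0.8352, -1.3599).
Then the next iterate is (x₁, x₂)₁ = (-1.8352, 1.1401).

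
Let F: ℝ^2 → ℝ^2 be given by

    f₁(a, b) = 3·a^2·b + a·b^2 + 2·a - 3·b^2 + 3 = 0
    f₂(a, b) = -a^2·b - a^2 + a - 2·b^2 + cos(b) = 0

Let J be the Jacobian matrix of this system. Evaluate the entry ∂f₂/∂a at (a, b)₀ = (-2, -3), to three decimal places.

-7.000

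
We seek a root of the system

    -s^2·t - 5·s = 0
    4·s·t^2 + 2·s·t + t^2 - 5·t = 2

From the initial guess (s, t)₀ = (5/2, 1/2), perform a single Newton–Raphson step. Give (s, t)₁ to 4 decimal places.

(0.1116, 0.8661)

At (5/2, 1/2): F = (-15.6250, 0.7500).
Jacobian J = [[-2·s·t - 5, -s^2], [4·t^2 + 2·t, 8·s·t + 2·s + 2·t - 5]].
At the point, J = [[-7.5000, -6.2500], [2.0000, 11.0000]] (det J = -70.0000).
Solving J·Δ = −F gives Δ = (-2.3884, 0.3661).
Then the next iterate is (s, t)₁ = (0.1116, 0.8661).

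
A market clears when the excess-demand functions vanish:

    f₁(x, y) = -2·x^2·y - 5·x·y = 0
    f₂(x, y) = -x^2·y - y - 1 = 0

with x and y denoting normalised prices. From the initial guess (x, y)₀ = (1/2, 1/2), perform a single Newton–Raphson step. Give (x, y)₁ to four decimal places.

At (1/2, 1/2): F = (-1.5000, -1.6250).
Jacobian J = [[-4·x·y - 5·y, -2·x^2 - 5·x], [-2·x·y, -x^2 - 1]].
At the point, J = [[-3.5000, -3.0000], [-0.5000, -1.2500]] (det J = 2.8750).
Solving J·Δ = −F gives Δ = (1.0435, -1.7174).
Then the next iterate is (x, y)₁ = (1.5435, -1.2174).

(1.5435, -1.2174)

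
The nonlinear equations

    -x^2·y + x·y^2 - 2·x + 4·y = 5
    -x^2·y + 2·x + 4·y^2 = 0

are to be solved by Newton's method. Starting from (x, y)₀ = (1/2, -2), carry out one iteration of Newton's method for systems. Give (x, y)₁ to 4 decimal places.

(2.6701, -0.3889)

At (1/2, -2): F = (-11.5000, 17.5000).
Jacobian J = [[-2·x·y + y^2 - 2, -x^2 + 2·x·y + 4], [-2·x·y + 2, -x^2 + 8·y]].
At the point, J = [[4.0000, 1.7500], [4.0000, -16.2500]] (det J = -72.0000).
Solving J·Δ = −F gives Δ = (2.1701, 1.6111).
Then the next iterate is (x, y)₁ = (2.6701, -0.3889).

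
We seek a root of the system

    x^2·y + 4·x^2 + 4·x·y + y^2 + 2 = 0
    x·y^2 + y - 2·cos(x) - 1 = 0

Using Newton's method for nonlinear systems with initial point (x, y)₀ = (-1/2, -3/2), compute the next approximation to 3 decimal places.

At (-1/2, -3/2): F = (7.875, -5.38017).
Jacobian J = [[2·x·y + 8·x + 4·y, x^2 + 4·x + 2·y], [y^2 + 2·sin(x), 2·x·y + 1]].
At the point, J = [[-8.500, -4.750], [1.29115, 2.500]] (det J = -15.11704).
Solving J·Δ = −F gives Δ = (-0.388, 2.353).
Then the next iterate is (x, y)₁ = (-0.888, 0.853).

(-0.888, 0.853)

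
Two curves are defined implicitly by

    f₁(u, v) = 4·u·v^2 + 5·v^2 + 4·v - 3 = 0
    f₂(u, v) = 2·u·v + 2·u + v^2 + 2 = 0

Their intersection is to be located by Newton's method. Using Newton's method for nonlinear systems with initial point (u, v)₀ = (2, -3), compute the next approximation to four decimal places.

(2.0489, -1.5978)

At (2, -3): F = (102.0000, 3.0000).
Jacobian J = [[4·v^2, 8·u·v + 10·v + 4], [2·v + 2, 2·u + 2·v]].
At the point, J = [[36.0000, -74.0000], [-4.0000, -2.0000]] (det J = -368.0000).
Solving J·Δ = −F gives Δ = (0.0489, 1.4022).
Then the next iterate is (u, v)₁ = (2.0489, -1.5978).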